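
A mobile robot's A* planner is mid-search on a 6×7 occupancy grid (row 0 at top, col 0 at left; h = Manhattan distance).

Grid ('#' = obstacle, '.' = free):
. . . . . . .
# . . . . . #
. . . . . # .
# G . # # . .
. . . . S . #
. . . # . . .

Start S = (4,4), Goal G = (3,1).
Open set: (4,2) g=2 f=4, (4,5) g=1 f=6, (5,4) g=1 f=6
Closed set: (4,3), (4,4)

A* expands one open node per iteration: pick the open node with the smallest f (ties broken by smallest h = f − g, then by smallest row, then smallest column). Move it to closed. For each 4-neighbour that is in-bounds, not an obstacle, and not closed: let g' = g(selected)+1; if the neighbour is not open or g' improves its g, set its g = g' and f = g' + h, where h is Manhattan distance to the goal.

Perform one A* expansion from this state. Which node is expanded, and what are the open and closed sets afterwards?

expanded=(4,2); open=[(3,2) g=3 f=4, (4,1) g=3 f=4, (4,5) g=1 f=6, (5,2) g=3 f=6, (5,4) g=1 f=6]; closed=[(4,2), (4,3), (4,4)]

step 1: expand (4,2) (f=4, h=2) → closed; open now [(3,2) g=3 f=4, (4,1) g=3 f=4, (4,5) g=1 f=6, (5,2) g=3 f=6, (5,4) g=1 f=6]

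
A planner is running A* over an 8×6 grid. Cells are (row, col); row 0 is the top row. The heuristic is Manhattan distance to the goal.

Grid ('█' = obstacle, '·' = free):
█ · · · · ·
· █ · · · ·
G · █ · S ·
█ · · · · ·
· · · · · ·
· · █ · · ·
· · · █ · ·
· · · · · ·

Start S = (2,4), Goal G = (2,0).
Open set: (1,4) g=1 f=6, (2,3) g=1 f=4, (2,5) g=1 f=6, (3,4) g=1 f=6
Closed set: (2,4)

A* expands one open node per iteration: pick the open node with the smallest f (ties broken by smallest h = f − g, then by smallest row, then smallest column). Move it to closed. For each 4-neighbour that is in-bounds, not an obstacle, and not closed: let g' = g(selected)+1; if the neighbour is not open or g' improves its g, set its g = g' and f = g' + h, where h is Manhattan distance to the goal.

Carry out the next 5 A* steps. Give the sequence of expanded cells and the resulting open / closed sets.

order=[(2,3) → (1,3) → (1,2) → (3,3) → (3,2)]; open=[(0,2) g=4 f=8, (0,3) g=3 f=8, (1,4) g=1 f=6, (2,5) g=1 f=6, (3,1) g=4 f=6, (3,4) g=1 f=6, (4,2) g=4 f=8, (4,3) g=3 f=8]; closed=[(1,2), (1,3), (2,3), (2,4), (3,2), (3,3)]

step 1: expand (2,3) (f=4, h=3) → closed; open now [(1,3) g=2 f=6, (1,4) g=1 f=6, (2,5) g=1 f=6, (3,3) g=2 f=6, (3,4) g=1 f=6]
step 2: expand (1,3) (f=6, h=4) → closed; open now [(0,3) g=3 f=8, (1,2) g=3 f=6, (1,4) g=1 f=6, (2,5) g=1 f=6, (3,3) g=2 f=6, (3,4) g=1 f=6]
step 3: expand (1,2) (f=6, h=3) → closed; open now [(0,2) g=4 f=8, (0,3) g=3 f=8, (1,4) g=1 f=6, (2,5) g=1 f=6, (3,3) g=2 f=6, (3,4) g=1 f=6]
step 4: expand (3,3) (f=6, h=4) → closed; open now [(0,2) g=4 f=8, (0,3) g=3 f=8, (1,4) g=1 f=6, (2,5) g=1 f=6, (3,2) g=3 f=6, (3,4) g=1 f=6, (4,3) g=3 f=8]
step 5: expand (3,2) (f=6, h=3) → closed; open now [(0,2) g=4 f=8, (0,3) g=3 f=8, (1,4) g=1 f=6, (2,5) g=1 f=6, (3,1) g=4 f=6, (3,4) g=1 f=6, (4,2) g=4 f=8, (4,3) g=3 f=8]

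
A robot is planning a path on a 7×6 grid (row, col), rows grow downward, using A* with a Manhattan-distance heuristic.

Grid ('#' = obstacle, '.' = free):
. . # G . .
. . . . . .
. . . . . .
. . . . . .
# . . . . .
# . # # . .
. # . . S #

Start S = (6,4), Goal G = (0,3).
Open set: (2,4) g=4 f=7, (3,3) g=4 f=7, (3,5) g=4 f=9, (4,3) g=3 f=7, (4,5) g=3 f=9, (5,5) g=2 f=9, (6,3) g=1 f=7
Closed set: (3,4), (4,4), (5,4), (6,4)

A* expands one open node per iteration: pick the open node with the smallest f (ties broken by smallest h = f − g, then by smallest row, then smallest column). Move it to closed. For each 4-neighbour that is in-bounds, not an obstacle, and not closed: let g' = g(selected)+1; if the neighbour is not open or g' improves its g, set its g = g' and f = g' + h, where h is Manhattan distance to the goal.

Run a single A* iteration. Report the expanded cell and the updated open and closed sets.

step 1: expand (2,4) (f=7, h=3) → closed; open now [(1,4) g=5 f=7, (2,3) g=5 f=7, (2,5) g=5 f=9, (3,3) g=4 f=7, (3,5) g=4 f=9, (4,3) g=3 f=7, (4,5) g=3 f=9, (5,5) g=2 f=9, (6,3) g=1 f=7]

expanded=(2,4); open=[(1,4) g=5 f=7, (2,3) g=5 f=7, (2,5) g=5 f=9, (3,3) g=4 f=7, (3,5) g=4 f=9, (4,3) g=3 f=7, (4,5) g=3 f=9, (5,5) g=2 f=9, (6,3) g=1 f=7]; closed=[(2,4), (3,4), (4,4), (5,4), (6,4)]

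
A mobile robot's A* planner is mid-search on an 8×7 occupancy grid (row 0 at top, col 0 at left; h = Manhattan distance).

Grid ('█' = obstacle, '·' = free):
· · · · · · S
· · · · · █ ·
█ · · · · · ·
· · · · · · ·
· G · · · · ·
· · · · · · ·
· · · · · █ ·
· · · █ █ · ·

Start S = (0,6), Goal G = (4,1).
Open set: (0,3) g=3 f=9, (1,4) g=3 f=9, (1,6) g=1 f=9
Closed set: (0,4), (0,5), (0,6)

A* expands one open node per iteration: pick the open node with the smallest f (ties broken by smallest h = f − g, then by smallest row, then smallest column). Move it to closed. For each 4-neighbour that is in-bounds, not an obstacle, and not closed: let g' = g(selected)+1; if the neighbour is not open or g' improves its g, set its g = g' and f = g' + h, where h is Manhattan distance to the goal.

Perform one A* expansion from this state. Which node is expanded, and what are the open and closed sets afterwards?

expanded=(0,3); open=[(0,2) g=4 f=9, (1,3) g=4 f=9, (1,4) g=3 f=9, (1,6) g=1 f=9]; closed=[(0,3), (0,4), (0,5), (0,6)]

step 1: expand (0,3) (f=9, h=6) → closed; open now [(0,2) g=4 f=9, (1,3) g=4 f=9, (1,4) g=3 f=9, (1,6) g=1 f=9]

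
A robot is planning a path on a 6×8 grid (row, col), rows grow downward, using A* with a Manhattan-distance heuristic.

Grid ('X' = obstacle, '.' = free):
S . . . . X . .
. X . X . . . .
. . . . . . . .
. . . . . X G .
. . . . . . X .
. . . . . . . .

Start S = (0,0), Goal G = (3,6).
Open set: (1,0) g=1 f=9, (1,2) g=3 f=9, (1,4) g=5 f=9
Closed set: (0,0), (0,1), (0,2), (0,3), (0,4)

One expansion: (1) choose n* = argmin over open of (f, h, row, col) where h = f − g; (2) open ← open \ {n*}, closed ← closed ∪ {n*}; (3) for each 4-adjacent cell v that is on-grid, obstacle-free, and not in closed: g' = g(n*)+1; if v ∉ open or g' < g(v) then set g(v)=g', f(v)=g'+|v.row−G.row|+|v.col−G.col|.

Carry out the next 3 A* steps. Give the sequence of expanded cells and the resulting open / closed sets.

step 1: expand (1,4) (f=9, h=4) → closed; open now [(1,0) g=1 f=9, (1,2) g=3 f=9, (1,5) g=6 f=9, (2,4) g=6 f=9]
step 2: expand (1,5) (f=9, h=3) → closed; open now [(1,0) g=1 f=9, (1,2) g=3 f=9, (1,6) g=7 f=9, (2,4) g=6 f=9, (2,5) g=7 f=9]
step 3: expand (1,6) (f=9, h=2) → closed; open now [(0,6) g=8 f=11, (1,0) g=1 f=9, (1,2) g=3 f=9, (1,7) g=8 f=11, (2,4) g=6 f=9, (2,5) g=7 f=9, (2,6) g=8 f=9]

order=[(1,4) → (1,5) → (1,6)]; open=[(0,6) g=8 f=11, (1,0) g=1 f=9, (1,2) g=3 f=9, (1,7) g=8 f=11, (2,4) g=6 f=9, (2,5) g=7 f=9, (2,6) g=8 f=9]; closed=[(0,0), (0,1), (0,2), (0,3), (0,4), (1,4), (1,5), (1,6)]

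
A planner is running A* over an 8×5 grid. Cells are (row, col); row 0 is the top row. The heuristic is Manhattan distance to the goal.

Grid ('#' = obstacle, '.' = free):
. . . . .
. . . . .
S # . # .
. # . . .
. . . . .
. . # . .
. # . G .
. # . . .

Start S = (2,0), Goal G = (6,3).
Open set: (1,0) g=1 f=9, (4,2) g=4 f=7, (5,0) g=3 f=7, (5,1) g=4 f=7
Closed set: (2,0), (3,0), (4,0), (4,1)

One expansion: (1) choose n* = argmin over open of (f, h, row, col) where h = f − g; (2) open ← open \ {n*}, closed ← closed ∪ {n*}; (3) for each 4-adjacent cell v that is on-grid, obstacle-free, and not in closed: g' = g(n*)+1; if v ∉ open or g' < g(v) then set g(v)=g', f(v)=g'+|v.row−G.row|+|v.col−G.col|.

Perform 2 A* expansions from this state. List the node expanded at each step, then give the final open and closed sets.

order=[(4,2) → (4,3)]; open=[(1,0) g=1 f=9, (3,2) g=5 f=9, (3,3) g=6 f=9, (4,4) g=6 f=9, (5,0) g=3 f=7, (5,1) g=4 f=7, (5,3) g=6 f=7]; closed=[(2,0), (3,0), (4,0), (4,1), (4,2), (4,3)]

step 1: expand (4,2) (f=7, h=3) → closed; open now [(1,0) g=1 f=9, (3,2) g=5 f=9, (4,3) g=5 f=7, (5,0) g=3 f=7, (5,1) g=4 f=7]
step 2: expand (4,3) (f=7, h=2) → closed; open now [(1,0) g=1 f=9, (3,2) g=5 f=9, (3,3) g=6 f=9, (4,4) g=6 f=9, (5,0) g=3 f=7, (5,1) g=4 f=7, (5,3) g=6 f=7]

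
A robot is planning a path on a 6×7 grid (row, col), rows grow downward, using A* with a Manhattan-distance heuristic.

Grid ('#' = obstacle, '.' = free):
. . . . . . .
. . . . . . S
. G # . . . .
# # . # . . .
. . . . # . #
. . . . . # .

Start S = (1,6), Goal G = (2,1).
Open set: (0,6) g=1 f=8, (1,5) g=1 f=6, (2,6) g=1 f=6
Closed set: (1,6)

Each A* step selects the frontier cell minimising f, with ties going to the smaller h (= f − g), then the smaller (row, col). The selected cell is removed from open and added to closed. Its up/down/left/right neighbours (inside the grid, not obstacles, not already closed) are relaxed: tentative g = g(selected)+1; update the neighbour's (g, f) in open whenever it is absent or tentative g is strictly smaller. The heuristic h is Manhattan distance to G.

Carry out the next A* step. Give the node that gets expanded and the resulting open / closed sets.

step 1: expand (1,5) (f=6, h=5) → closed; open now [(0,5) g=2 f=8, (0,6) g=1 f=8, (1,4) g=2 f=6, (2,5) g=2 f=6, (2,6) g=1 f=6]

expanded=(1,5); open=[(0,5) g=2 f=8, (0,6) g=1 f=8, (1,4) g=2 f=6, (2,5) g=2 f=6, (2,6) g=1 f=6]; closed=[(1,5), (1,6)]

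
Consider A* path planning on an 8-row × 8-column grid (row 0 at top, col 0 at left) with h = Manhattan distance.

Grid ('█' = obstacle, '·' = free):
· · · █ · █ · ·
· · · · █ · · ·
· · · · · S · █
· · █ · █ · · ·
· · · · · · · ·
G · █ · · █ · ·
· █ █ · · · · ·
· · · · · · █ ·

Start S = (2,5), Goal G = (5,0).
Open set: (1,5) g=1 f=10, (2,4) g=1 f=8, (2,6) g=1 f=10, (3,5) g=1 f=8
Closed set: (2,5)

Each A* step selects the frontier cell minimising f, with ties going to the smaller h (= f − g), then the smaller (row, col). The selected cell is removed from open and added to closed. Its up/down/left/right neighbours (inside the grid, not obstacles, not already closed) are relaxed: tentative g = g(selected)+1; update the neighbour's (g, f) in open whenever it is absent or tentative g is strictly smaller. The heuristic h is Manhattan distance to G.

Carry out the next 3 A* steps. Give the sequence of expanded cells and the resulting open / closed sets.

order=[(2,4) → (2,3) → (2,2)]; open=[(1,2) g=4 f=10, (1,3) g=3 f=10, (1,5) g=1 f=10, (2,1) g=4 f=8, (2,6) g=1 f=10, (3,3) g=3 f=8, (3,5) g=1 f=8]; closed=[(2,2), (2,3), (2,4), (2,5)]

step 1: expand (2,4) (f=8, h=7) → closed; open now [(1,5) g=1 f=10, (2,3) g=2 f=8, (2,6) g=1 f=10, (3,5) g=1 f=8]
step 2: expand (2,3) (f=8, h=6) → closed; open now [(1,3) g=3 f=10, (1,5) g=1 f=10, (2,2) g=3 f=8, (2,6) g=1 f=10, (3,3) g=3 f=8, (3,5) g=1 f=8]
step 3: expand (2,2) (f=8, h=5) → closed; open now [(1,2) g=4 f=10, (1,3) g=3 f=10, (1,5) g=1 f=10, (2,1) g=4 f=8, (2,6) g=1 f=10, (3,3) g=3 f=8, (3,5) g=1 f=8]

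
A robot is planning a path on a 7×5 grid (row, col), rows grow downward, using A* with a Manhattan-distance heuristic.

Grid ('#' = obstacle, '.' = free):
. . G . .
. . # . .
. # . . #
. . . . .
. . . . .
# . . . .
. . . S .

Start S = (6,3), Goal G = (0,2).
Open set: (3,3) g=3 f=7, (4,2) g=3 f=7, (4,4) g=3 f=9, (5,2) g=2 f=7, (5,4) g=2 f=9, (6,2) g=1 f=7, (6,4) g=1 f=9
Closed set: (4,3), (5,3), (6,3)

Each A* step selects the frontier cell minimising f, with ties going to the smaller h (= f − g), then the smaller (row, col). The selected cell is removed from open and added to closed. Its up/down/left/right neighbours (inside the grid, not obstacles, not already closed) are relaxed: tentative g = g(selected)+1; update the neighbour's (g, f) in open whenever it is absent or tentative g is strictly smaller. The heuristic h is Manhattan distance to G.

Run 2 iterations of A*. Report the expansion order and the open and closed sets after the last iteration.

order=[(3,3) → (2,3)]; open=[(1,3) g=5 f=7, (2,2) g=5 f=7, (3,2) g=4 f=7, (3,4) g=4 f=9, (4,2) g=3 f=7, (4,4) g=3 f=9, (5,2) g=2 f=7, (5,4) g=2 f=9, (6,2) g=1 f=7, (6,4) g=1 f=9]; closed=[(2,3), (3,3), (4,3), (5,3), (6,3)]

step 1: expand (3,3) (f=7, h=4) → closed; open now [(2,3) g=4 f=7, (3,2) g=4 f=7, (3,4) g=4 f=9, (4,2) g=3 f=7, (4,4) g=3 f=9, (5,2) g=2 f=7, (5,4) g=2 f=9, (6,2) g=1 f=7, (6,4) g=1 f=9]
step 2: expand (2,3) (f=7, h=3) → closed; open now [(1,3) g=5 f=7, (2,2) g=5 f=7, (3,2) g=4 f=7, (3,4) g=4 f=9, (4,2) g=3 f=7, (4,4) g=3 f=9, (5,2) g=2 f=7, (5,4) g=2 f=9, (6,2) g=1 f=7, (6,4) g=1 f=9]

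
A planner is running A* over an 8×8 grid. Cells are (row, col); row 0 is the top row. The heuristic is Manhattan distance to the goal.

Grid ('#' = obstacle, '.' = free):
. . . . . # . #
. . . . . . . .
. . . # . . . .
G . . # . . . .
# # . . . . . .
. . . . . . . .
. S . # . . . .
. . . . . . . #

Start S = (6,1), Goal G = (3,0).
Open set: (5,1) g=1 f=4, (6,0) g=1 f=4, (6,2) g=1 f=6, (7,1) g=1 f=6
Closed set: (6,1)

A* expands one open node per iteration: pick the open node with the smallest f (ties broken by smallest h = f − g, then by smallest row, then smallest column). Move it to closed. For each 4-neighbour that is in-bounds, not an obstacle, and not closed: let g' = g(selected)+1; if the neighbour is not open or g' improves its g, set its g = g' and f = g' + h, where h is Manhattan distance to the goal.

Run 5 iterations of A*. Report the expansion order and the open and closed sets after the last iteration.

order=[(5,1) → (5,0) → (6,0) → (5,2) → (4,2)]; open=[(3,2) g=4 f=6, (4,3) g=4 f=8, (5,3) g=3 f=8, (6,2) g=1 f=6, (7,0) g=2 f=6, (7,1) g=1 f=6]; closed=[(4,2), (5,0), (5,1), (5,2), (6,0), (6,1)]

step 1: expand (5,1) (f=4, h=3) → closed; open now [(5,0) g=2 f=4, (5,2) g=2 f=6, (6,0) g=1 f=4, (6,2) g=1 f=6, (7,1) g=1 f=6]
step 2: expand (5,0) (f=4, h=2) → closed; open now [(5,2) g=2 f=6, (6,0) g=1 f=4, (6,2) g=1 f=6, (7,1) g=1 f=6]
step 3: expand (6,0) (f=4, h=3) → closed; open now [(5,2) g=2 f=6, (6,2) g=1 f=6, (7,0) g=2 f=6, (7,1) g=1 f=6]
step 4: expand (5,2) (f=6, h=4) → closed; open now [(4,2) g=3 f=6, (5,3) g=3 f=8, (6,2) g=1 f=6, (7,0) g=2 f=6, (7,1) g=1 f=6]
step 5: expand (4,2) (f=6, h=3) → closed; open now [(3,2) g=4 f=6, (4,3) g=4 f=8, (5,3) g=3 f=8, (6,2) g=1 f=6, (7,0) g=2 f=6, (7,1) g=1 f=6]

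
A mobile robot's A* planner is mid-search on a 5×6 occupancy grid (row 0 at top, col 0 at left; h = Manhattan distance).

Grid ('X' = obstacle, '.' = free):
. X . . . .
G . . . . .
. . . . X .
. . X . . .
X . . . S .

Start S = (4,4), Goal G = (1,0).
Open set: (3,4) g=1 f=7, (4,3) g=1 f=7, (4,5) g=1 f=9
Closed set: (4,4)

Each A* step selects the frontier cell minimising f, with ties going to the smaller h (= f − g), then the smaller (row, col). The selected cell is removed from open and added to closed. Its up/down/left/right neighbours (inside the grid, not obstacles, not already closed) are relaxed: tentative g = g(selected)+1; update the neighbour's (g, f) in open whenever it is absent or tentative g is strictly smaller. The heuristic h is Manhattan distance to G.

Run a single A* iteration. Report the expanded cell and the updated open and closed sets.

step 1: expand (3,4) (f=7, h=6) → closed; open now [(3,3) g=2 f=7, (3,5) g=2 f=9, (4,3) g=1 f=7, (4,5) g=1 f=9]

expanded=(3,4); open=[(3,3) g=2 f=7, (3,5) g=2 f=9, (4,3) g=1 f=7, (4,5) g=1 f=9]; closed=[(3,4), (4,4)]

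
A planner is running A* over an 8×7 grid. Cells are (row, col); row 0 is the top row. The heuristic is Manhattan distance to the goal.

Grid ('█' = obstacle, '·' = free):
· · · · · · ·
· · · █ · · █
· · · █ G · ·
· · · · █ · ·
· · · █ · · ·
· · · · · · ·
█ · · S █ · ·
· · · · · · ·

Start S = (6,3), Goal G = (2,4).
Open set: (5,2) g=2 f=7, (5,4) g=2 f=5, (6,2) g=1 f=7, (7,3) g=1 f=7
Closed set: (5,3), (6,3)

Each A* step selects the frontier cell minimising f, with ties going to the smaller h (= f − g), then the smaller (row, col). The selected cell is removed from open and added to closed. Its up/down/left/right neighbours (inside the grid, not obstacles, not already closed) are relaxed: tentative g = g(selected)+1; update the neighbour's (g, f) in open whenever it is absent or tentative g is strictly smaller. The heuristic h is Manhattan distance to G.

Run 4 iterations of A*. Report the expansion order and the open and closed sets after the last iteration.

step 1: expand (5,4) (f=5, h=3) → closed; open now [(4,4) g=3 f=5, (5,2) g=2 f=7, (5,5) g=3 f=7, (6,2) g=1 f=7, (7,3) g=1 f=7]
step 2: expand (4,4) (f=5, h=2) → closed; open now [(4,5) g=4 f=7, (5,2) g=2 f=7, (5,5) g=3 f=7, (6,2) g=1 f=7, (7,3) g=1 f=7]
step 3: expand (4,5) (f=7, h=3) → closed; open now [(3,5) g=5 f=7, (4,6) g=5 f=9, (5,2) g=2 f=7, (5,5) g=3 f=7, (6,2) g=1 f=7, (7,3) g=1 f=7]
step 4: expand (3,5) (f=7, h=2) → closed; open now [(2,5) g=6 f=7, (3,6) g=6 f=9, (4,6) g=5 f=9, (5,2) g=2 f=7, (5,5) g=3 f=7, (6,2) g=1 f=7, (7,3) g=1 f=7]

order=[(5,4) → (4,4) → (4,5) → (3,5)]; open=[(2,5) g=6 f=7, (3,6) g=6 f=9, (4,6) g=5 f=9, (5,2) g=2 f=7, (5,5) g=3 f=7, (6,2) g=1 f=7, (7,3) g=1 f=7]; closed=[(3,5), (4,4), (4,5), (5,3), (5,4), (6,3)]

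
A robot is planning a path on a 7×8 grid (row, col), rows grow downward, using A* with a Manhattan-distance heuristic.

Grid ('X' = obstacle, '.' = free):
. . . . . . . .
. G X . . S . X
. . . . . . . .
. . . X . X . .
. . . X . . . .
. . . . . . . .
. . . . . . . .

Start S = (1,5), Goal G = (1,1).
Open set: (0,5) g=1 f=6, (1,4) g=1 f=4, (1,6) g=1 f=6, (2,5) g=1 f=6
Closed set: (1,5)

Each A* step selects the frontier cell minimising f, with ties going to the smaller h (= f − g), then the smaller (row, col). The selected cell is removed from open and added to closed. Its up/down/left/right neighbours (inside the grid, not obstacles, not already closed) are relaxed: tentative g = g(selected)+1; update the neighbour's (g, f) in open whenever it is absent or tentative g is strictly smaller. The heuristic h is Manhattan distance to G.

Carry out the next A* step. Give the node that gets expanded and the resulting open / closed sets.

step 1: expand (1,4) (f=4, h=3) → closed; open now [(0,4) g=2 f=6, (0,5) g=1 f=6, (1,3) g=2 f=4, (1,6) g=1 f=6, (2,4) g=2 f=6, (2,5) g=1 f=6]

expanded=(1,4); open=[(0,4) g=2 f=6, (0,5) g=1 f=6, (1,3) g=2 f=4, (1,6) g=1 f=6, (2,4) g=2 f=6, (2,5) g=1 f=6]; closed=[(1,4), (1,5)]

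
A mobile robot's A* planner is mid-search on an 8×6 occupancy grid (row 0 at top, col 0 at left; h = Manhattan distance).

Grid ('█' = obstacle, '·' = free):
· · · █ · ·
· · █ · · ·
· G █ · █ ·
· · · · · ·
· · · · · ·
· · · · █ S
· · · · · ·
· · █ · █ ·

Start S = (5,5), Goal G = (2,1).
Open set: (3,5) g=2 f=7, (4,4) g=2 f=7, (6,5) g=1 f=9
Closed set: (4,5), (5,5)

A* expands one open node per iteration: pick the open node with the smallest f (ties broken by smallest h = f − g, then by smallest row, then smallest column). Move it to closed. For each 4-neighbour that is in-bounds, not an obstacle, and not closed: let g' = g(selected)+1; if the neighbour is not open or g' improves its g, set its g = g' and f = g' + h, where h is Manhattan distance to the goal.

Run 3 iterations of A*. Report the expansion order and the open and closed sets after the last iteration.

step 1: expand (3,5) (f=7, h=5) → closed; open now [(2,5) g=3 f=7, (3,4) g=3 f=7, (4,4) g=2 f=7, (6,5) g=1 f=9]
step 2: expand (2,5) (f=7, h=4) → closed; open now [(1,5) g=4 f=9, (3,4) g=3 f=7, (4,4) g=2 f=7, (6,5) g=1 f=9]
step 3: expand (3,4) (f=7, h=4) → closed; open now [(1,5) g=4 f=9, (3,3) g=4 f=7, (4,4) g=2 f=7, (6,5) g=1 f=9]

order=[(3,5) → (2,5) → (3,4)]; open=[(1,5) g=4 f=9, (3,3) g=4 f=7, (4,4) g=2 f=7, (6,5) g=1 f=9]; closed=[(2,5), (3,4), (3,5), (4,5), (5,5)]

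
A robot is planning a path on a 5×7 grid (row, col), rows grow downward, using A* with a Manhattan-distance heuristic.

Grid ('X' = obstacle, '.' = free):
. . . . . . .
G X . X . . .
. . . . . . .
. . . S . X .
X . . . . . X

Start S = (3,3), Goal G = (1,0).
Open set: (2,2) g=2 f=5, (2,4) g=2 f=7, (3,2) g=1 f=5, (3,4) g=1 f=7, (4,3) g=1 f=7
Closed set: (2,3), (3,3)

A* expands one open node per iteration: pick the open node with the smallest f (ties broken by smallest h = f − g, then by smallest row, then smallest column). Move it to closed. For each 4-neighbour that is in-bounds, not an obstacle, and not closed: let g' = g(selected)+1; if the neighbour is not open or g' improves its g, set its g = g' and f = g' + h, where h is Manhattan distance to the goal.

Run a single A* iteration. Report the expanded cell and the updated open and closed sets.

expanded=(2,2); open=[(1,2) g=3 f=5, (2,1) g=3 f=5, (2,4) g=2 f=7, (3,2) g=1 f=5, (3,4) g=1 f=7, (4,3) g=1 f=7]; closed=[(2,2), (2,3), (3,3)]

step 1: expand (2,2) (f=5, h=3) → closed; open now [(1,2) g=3 f=5, (2,1) g=3 f=5, (2,4) g=2 f=7, (3,2) g=1 f=5, (3,4) g=1 f=7, (4,3) g=1 f=7]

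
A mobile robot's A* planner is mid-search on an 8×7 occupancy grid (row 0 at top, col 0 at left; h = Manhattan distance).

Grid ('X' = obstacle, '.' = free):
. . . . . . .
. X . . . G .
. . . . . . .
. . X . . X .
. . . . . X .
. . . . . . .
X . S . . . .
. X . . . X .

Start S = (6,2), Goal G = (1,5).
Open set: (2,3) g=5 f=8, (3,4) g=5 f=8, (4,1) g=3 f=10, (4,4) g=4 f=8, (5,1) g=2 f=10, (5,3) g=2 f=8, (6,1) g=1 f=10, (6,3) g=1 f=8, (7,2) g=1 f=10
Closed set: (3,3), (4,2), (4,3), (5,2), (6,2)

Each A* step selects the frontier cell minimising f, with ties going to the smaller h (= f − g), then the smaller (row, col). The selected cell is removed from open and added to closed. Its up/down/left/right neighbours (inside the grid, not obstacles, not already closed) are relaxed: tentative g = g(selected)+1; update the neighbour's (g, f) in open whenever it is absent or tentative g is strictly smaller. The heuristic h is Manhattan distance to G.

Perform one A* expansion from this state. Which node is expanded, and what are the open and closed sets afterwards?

expanded=(2,3); open=[(1,3) g=6 f=8, (2,2) g=6 f=10, (2,4) g=6 f=8, (3,4) g=5 f=8, (4,1) g=3 f=10, (4,4) g=4 f=8, (5,1) g=2 f=10, (5,3) g=2 f=8, (6,1) g=1 f=10, (6,3) g=1 f=8, (7,2) g=1 f=10]; closed=[(2,3), (3,3), (4,2), (4,3), (5,2), (6,2)]

step 1: expand (2,3) (f=8, h=3) → closed; open now [(1,3) g=6 f=8, (2,2) g=6 f=10, (2,4) g=6 f=8, (3,4) g=5 f=8, (4,1) g=3 f=10, (4,4) g=4 f=8, (5,1) g=2 f=10, (5,3) g=2 f=8, (6,1) g=1 f=10, (6,3) g=1 f=8, (7,2) g=1 f=10]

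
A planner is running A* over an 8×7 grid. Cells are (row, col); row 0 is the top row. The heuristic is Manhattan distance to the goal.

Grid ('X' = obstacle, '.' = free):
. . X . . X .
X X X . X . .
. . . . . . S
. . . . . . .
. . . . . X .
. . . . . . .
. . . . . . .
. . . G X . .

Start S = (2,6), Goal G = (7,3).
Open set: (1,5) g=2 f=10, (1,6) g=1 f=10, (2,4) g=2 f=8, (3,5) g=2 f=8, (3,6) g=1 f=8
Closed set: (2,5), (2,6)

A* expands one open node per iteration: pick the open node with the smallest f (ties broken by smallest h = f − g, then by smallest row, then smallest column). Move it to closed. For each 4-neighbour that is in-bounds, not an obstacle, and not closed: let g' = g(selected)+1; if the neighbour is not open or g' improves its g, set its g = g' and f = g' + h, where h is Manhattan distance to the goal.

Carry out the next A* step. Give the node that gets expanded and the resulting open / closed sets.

step 1: expand (2,4) (f=8, h=6) → closed; open now [(1,5) g=2 f=10, (1,6) g=1 f=10, (2,3) g=3 f=8, (3,4) g=3 f=8, (3,5) g=2 f=8, (3,6) g=1 f=8]

expanded=(2,4); open=[(1,5) g=2 f=10, (1,6) g=1 f=10, (2,3) g=3 f=8, (3,4) g=3 f=8, (3,5) g=2 f=8, (3,6) g=1 f=8]; closed=[(2,4), (2,5), (2,6)]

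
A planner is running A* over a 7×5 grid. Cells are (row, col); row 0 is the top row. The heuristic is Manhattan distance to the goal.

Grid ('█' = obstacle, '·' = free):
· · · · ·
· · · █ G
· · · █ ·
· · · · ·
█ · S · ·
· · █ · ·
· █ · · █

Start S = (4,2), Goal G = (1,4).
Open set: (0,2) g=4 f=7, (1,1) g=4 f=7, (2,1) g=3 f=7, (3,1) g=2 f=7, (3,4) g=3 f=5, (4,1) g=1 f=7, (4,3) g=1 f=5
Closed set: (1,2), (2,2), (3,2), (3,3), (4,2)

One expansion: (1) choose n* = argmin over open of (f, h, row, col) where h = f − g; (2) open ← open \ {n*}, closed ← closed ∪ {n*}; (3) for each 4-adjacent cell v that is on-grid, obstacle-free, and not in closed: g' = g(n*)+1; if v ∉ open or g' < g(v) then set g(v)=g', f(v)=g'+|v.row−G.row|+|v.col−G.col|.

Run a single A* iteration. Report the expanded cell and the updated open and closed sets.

expanded=(3,4); open=[(0,2) g=4 f=7, (1,1) g=4 f=7, (2,1) g=3 f=7, (2,4) g=4 f=5, (3,1) g=2 f=7, (4,1) g=1 f=7, (4,3) g=1 f=5, (4,4) g=4 f=7]; closed=[(1,2), (2,2), (3,2), (3,3), (3,4), (4,2)]

step 1: expand (3,4) (f=5, h=2) → closed; open now [(0,2) g=4 f=7, (1,1) g=4 f=7, (2,1) g=3 f=7, (2,4) g=4 f=5, (3,1) g=2 f=7, (4,1) g=1 f=7, (4,3) g=1 f=5, (4,4) g=4 f=7]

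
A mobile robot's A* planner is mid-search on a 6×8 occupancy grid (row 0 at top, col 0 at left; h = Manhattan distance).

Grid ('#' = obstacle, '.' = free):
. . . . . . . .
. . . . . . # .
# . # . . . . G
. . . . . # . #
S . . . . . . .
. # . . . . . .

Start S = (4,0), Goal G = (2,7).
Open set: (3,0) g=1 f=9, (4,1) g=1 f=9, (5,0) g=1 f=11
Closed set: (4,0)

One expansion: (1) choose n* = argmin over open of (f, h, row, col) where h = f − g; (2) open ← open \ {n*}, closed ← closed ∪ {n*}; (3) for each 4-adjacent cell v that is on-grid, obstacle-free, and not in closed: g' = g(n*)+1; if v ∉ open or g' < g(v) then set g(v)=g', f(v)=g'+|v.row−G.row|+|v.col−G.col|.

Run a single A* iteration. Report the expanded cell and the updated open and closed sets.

expanded=(3,0); open=[(3,1) g=2 f=9, (4,1) g=1 f=9, (5,0) g=1 f=11]; closed=[(3,0), (4,0)]

step 1: expand (3,0) (f=9, h=8) → closed; open now [(3,1) g=2 f=9, (4,1) g=1 f=9, (5,0) g=1 f=11]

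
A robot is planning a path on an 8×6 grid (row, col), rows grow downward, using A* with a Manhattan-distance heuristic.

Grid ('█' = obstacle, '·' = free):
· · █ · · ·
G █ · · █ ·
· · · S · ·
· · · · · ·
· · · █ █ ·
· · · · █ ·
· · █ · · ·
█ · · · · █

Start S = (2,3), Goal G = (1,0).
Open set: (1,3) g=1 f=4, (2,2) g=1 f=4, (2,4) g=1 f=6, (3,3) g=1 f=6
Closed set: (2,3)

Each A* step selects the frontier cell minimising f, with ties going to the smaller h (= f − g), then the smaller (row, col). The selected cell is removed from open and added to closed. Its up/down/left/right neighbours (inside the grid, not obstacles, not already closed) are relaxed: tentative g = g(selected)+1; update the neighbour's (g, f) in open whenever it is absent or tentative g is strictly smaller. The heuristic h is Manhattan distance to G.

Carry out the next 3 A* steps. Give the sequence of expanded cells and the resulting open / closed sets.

step 1: expand (1,3) (f=4, h=3) → closed; open now [(0,3) g=2 f=6, (1,2) g=2 f=4, (2,2) g=1 f=4, (2,4) g=1 f=6, (3,3) g=1 f=6]
step 2: expand (1,2) (f=4, h=2) → closed; open now [(0,3) g=2 f=6, (2,2) g=1 f=4, (2,4) g=1 f=6, (3,3) g=1 f=6]
step 3: expand (2,2) (f=4, h=3) → closed; open now [(0,3) g=2 f=6, (2,1) g=2 f=4, (2,4) g=1 f=6, (3,2) g=2 f=6, (3,3) g=1 f=6]

order=[(1,3) → (1,2) → (2,2)]; open=[(0,3) g=2 f=6, (2,1) g=2 f=4, (2,4) g=1 f=6, (3,2) g=2 f=6, (3,3) g=1 f=6]; closed=[(1,2), (1,3), (2,2), (2,3)]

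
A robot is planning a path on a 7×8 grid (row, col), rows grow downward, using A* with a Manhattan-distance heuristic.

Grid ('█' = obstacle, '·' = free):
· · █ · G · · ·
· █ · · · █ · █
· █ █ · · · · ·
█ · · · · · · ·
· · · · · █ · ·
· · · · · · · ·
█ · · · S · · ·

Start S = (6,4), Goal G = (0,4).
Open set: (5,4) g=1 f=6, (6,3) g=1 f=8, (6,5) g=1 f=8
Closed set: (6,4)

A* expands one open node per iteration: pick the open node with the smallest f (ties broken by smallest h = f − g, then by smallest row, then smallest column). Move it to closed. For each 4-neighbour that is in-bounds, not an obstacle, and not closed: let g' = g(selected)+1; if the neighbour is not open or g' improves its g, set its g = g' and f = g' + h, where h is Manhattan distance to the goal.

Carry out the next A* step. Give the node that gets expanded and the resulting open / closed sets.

step 1: expand (5,4) (f=6, h=5) → closed; open now [(4,4) g=2 f=6, (5,3) g=2 f=8, (5,5) g=2 f=8, (6,3) g=1 f=8, (6,5) g=1 f=8]

expanded=(5,4); open=[(4,4) g=2 f=6, (5,3) g=2 f=8, (5,5) g=2 f=8, (6,3) g=1 f=8, (6,5) g=1 f=8]; closed=[(5,4), (6,4)]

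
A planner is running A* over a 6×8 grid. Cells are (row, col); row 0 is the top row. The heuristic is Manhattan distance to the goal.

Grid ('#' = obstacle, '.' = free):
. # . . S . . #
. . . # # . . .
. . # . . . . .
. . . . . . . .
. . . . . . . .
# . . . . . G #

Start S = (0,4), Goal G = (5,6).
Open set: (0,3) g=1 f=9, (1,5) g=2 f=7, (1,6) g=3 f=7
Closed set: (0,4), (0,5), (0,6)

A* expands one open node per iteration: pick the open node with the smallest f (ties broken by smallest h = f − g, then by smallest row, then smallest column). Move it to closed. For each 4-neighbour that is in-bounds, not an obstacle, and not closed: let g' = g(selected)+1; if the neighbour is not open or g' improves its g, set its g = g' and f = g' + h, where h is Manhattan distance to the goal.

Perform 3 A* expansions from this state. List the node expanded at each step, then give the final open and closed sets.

order=[(1,6) → (2,6) → (3,6)]; open=[(0,3) g=1 f=9, (1,5) g=2 f=7, (1,7) g=4 f=9, (2,5) g=5 f=9, (2,7) g=5 f=9, (3,5) g=6 f=9, (3,7) g=6 f=9, (4,6) g=6 f=7]; closed=[(0,4), (0,5), (0,6), (1,6), (2,6), (3,6)]

step 1: expand (1,6) (f=7, h=4) → closed; open now [(0,3) g=1 f=9, (1,5) g=2 f=7, (1,7) g=4 f=9, (2,6) g=4 f=7]
step 2: expand (2,6) (f=7, h=3) → closed; open now [(0,3) g=1 f=9, (1,5) g=2 f=7, (1,7) g=4 f=9, (2,5) g=5 f=9, (2,7) g=5 f=9, (3,6) g=5 f=7]
step 3: expand (3,6) (f=7, h=2) → closed; open now [(0,3) g=1 f=9, (1,5) g=2 f=7, (1,7) g=4 f=9, (2,5) g=5 f=9, (2,7) g=5 f=9, (3,5) g=6 f=9, (3,7) g=6 f=9, (4,6) g=6 f=7]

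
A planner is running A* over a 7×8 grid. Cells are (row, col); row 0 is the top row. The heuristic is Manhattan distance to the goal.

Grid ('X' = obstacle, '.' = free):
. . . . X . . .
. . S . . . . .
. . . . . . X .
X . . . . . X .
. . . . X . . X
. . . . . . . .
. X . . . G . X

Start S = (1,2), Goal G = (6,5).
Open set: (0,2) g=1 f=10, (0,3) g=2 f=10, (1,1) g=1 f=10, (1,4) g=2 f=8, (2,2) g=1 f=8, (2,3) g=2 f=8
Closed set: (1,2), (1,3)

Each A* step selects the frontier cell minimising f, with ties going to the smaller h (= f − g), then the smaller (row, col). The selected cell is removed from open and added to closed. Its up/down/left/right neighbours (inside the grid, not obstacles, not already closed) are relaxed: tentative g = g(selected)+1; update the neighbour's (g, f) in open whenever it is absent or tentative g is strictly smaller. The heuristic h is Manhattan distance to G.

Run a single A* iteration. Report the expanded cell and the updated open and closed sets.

expanded=(1,4); open=[(0,2) g=1 f=10, (0,3) g=2 f=10, (1,1) g=1 f=10, (1,5) g=3 f=8, (2,2) g=1 f=8, (2,3) g=2 f=8, (2,4) g=3 f=8]; closed=[(1,2), (1,3), (1,4)]

step 1: expand (1,4) (f=8, h=6) → closed; open now [(0,2) g=1 f=10, (0,3) g=2 f=10, (1,1) g=1 f=10, (1,5) g=3 f=8, (2,2) g=1 f=8, (2,3) g=2 f=8, (2,4) g=3 f=8]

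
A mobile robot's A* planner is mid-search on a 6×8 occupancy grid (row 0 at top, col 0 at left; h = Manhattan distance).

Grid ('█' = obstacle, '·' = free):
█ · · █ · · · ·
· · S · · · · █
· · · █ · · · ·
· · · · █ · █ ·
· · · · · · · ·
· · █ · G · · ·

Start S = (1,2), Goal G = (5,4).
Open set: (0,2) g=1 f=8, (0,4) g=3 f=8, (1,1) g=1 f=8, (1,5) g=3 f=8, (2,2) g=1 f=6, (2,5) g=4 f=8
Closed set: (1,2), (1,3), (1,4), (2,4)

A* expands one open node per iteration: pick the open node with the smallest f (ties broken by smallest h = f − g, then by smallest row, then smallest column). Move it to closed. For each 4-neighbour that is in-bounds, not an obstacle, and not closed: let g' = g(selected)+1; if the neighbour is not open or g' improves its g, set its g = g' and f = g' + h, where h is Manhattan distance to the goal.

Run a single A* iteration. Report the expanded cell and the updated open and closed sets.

expanded=(2,2); open=[(0,2) g=1 f=8, (0,4) g=3 f=8, (1,1) g=1 f=8, (1,5) g=3 f=8, (2,1) g=2 f=8, (2,5) g=4 f=8, (3,2) g=2 f=6]; closed=[(1,2), (1,3), (1,4), (2,2), (2,4)]

step 1: expand (2,2) (f=6, h=5) → closed; open now [(0,2) g=1 f=8, (0,4) g=3 f=8, (1,1) g=1 f=8, (1,5) g=3 f=8, (2,1) g=2 f=8, (2,5) g=4 f=8, (3,2) g=2 f=6]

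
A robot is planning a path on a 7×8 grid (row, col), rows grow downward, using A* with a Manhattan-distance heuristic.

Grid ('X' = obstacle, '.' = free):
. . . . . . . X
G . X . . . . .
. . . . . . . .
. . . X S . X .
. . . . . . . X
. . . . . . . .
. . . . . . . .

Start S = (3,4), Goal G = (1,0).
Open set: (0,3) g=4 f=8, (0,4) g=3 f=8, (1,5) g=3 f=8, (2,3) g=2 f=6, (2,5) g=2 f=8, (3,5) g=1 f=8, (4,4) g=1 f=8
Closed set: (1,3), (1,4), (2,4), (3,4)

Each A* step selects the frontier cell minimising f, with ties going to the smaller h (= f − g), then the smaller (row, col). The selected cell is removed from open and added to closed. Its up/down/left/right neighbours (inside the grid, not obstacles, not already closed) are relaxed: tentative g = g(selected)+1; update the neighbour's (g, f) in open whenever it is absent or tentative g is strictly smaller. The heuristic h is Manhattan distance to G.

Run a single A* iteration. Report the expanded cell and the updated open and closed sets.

step 1: expand (2,3) (f=6, h=4) → closed; open now [(0,3) g=4 f=8, (0,4) g=3 f=8, (1,5) g=3 f=8, (2,2) g=3 f=6, (2,5) g=2 f=8, (3,5) g=1 f=8, (4,4) g=1 f=8]

expanded=(2,3); open=[(0,3) g=4 f=8, (0,4) g=3 f=8, (1,5) g=3 f=8, (2,2) g=3 f=6, (2,5) g=2 f=8, (3,5) g=1 f=8, (4,4) g=1 f=8]; closed=[(1,3), (1,4), (2,3), (2,4), (3,4)]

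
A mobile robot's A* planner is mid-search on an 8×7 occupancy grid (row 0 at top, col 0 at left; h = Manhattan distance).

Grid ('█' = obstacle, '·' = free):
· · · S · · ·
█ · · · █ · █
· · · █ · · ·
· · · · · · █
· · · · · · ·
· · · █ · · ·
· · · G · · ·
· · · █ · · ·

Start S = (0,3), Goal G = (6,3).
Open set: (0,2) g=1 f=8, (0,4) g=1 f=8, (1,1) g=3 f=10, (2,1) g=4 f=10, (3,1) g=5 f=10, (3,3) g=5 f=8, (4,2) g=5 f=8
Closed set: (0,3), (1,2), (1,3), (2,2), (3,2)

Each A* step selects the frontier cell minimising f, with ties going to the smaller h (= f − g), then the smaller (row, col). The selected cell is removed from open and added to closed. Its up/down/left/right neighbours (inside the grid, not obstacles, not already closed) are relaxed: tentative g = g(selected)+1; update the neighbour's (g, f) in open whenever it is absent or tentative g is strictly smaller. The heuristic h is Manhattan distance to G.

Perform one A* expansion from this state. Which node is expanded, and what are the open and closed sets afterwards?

expanded=(3,3); open=[(0,2) g=1 f=8, (0,4) g=1 f=8, (1,1) g=3 f=10, (2,1) g=4 f=10, (3,1) g=5 f=10, (3,4) g=6 f=10, (4,2) g=5 f=8, (4,3) g=6 f=8]; closed=[(0,3), (1,2), (1,3), (2,2), (3,2), (3,3)]

step 1: expand (3,3) (f=8, h=3) → closed; open now [(0,2) g=1 f=8, (0,4) g=1 f=8, (1,1) g=3 f=10, (2,1) g=4 f=10, (3,1) g=5 f=10, (3,4) g=6 f=10, (4,2) g=5 f=8, (4,3) g=6 f=8]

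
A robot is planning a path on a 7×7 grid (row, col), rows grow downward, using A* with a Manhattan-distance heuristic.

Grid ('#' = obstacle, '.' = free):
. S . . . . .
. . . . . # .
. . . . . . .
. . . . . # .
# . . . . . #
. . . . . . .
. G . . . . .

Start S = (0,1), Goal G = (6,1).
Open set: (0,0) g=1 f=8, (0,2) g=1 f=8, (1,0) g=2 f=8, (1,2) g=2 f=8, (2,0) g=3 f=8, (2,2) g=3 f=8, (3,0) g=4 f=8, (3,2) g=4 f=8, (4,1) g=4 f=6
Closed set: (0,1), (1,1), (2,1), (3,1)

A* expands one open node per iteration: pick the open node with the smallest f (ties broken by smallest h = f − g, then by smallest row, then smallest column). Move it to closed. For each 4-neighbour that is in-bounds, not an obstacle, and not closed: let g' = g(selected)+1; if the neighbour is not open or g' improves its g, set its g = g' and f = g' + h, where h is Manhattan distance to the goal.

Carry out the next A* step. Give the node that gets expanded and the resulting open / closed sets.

expanded=(4,1); open=[(0,0) g=1 f=8, (0,2) g=1 f=8, (1,0) g=2 f=8, (1,2) g=2 f=8, (2,0) g=3 f=8, (2,2) g=3 f=8, (3,0) g=4 f=8, (3,2) g=4 f=8, (4,2) g=5 f=8, (5,1) g=5 f=6]; closed=[(0,1), (1,1), (2,1), (3,1), (4,1)]

step 1: expand (4,1) (f=6, h=2) → closed; open now [(0,0) g=1 f=8, (0,2) g=1 f=8, (1,0) g=2 f=8, (1,2) g=2 f=8, (2,0) g=3 f=8, (2,2) g=3 f=8, (3,0) g=4 f=8, (3,2) g=4 f=8, (4,2) g=5 f=8, (5,1) g=5 f=6]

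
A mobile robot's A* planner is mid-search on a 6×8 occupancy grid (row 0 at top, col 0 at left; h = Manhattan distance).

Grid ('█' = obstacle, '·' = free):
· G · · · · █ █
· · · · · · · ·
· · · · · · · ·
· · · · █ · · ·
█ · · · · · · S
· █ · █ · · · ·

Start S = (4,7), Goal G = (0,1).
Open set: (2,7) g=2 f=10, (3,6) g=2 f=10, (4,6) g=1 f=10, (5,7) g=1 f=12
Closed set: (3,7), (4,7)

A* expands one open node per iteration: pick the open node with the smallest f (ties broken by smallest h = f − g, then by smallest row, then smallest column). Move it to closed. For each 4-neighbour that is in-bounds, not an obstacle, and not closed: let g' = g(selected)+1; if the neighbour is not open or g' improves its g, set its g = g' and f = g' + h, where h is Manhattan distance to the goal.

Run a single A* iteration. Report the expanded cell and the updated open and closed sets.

expanded=(2,7); open=[(1,7) g=3 f=10, (2,6) g=3 f=10, (3,6) g=2 f=10, (4,6) g=1 f=10, (5,7) g=1 f=12]; closed=[(2,7), (3,7), (4,7)]

step 1: expand (2,7) (f=10, h=8) → closed; open now [(1,7) g=3 f=10, (2,6) g=3 f=10, (3,6) g=2 f=10, (4,6) g=1 f=10, (5,7) g=1 f=12]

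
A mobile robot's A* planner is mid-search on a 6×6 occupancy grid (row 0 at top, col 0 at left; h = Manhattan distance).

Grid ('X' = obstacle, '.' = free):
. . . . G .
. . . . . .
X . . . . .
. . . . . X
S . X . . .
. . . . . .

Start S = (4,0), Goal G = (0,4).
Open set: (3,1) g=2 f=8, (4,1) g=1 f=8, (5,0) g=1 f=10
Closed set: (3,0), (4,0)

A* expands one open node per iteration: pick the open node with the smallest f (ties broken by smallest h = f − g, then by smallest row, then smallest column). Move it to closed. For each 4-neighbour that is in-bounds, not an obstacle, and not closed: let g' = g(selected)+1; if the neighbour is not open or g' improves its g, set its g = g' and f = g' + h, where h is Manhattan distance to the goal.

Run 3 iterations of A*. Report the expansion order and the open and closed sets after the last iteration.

step 1: expand (3,1) (f=8, h=6) → closed; open now [(2,1) g=3 f=8, (3,2) g=3 f=8, (4,1) g=1 f=8, (5,0) g=1 f=10]
step 2: expand (2,1) (f=8, h=5) → closed; open now [(1,1) g=4 f=8, (2,2) g=4 f=8, (3,2) g=3 f=8, (4,1) g=1 f=8, (5,0) g=1 f=10]
step 3: expand (1,1) (f=8, h=4) → closed; open now [(0,1) g=5 f=8, (1,0) g=5 f=10, (1,2) g=5 f=8, (2,2) g=4 f=8, (3,2) g=3 f=8, (4,1) g=1 f=8, (5,0) g=1 f=10]

order=[(3,1) → (2,1) → (1,1)]; open=[(0,1) g=5 f=8, (1,0) g=5 f=10, (1,2) g=5 f=8, (2,2) g=4 f=8, (3,2) g=3 f=8, (4,1) g=1 f=8, (5,0) g=1 f=10]; closed=[(1,1), (2,1), (3,0), (3,1), (4,0)]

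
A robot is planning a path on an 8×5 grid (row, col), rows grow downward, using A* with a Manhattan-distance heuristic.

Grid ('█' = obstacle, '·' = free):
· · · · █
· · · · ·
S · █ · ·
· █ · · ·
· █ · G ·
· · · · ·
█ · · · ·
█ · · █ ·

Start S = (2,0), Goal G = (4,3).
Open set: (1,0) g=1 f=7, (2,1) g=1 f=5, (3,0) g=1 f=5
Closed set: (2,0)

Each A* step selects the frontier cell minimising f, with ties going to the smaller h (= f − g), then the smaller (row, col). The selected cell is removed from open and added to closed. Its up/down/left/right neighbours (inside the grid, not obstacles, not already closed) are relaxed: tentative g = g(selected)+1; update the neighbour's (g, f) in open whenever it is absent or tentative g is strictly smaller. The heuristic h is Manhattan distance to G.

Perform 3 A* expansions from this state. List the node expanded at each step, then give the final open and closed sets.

step 1: expand (2,1) (f=5, h=4) → closed; open now [(1,0) g=1 f=7, (1,1) g=2 f=7, (3,0) g=1 f=5]
step 2: expand (3,0) (f=5, h=4) → closed; open now [(1,0) g=1 f=7, (1,1) g=2 f=7, (4,0) g=2 f=5]
step 3: expand (4,0) (f=5, h=3) → closed; open now [(1,0) g=1 f=7, (1,1) g=2 f=7, (5,0) g=3 f=7]

order=[(2,1) → (3,0) → (4,0)]; open=[(1,0) g=1 f=7, (1,1) g=2 f=7, (5,0) g=3 f=7]; closed=[(2,0), (2,1), (3,0), (4,0)]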